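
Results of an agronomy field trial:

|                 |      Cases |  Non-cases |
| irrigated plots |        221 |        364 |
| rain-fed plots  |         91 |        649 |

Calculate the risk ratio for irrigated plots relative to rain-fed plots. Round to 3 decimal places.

3.072

risk, irrigated plots = 221/585 = 0.3778
risk, rain-fed plots = 91/740 = 0.1230
RR = 0.3778 / 0.1230 = 3.072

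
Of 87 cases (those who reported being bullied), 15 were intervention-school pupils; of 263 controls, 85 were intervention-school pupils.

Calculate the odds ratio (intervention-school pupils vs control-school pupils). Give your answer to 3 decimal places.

OR = 0.436

odds, intervention-school pupils = 15/85 = 0.1765
odds, control-school pupils = 72/178 = 0.4045
OR = 0.1765 / 0.4045 = 0.436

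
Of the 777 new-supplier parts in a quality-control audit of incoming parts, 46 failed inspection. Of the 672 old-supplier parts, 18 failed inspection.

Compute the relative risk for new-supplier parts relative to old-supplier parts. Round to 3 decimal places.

risk, new-supplier parts = 46/777 = 0.05920
risk, old-supplier parts = 18/672 = 0.02679
RR = 0.05920 / 0.02679 = 2.210

RR = 2.210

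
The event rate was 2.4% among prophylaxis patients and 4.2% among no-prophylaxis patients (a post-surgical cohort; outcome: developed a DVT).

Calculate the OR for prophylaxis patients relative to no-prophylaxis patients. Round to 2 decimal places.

OR: 0.56

odds, prophylaxis patients = 0.02400/0.97600 = 0.02459
odds, no-prophylaxis patients = 0.04200/0.95800 = 0.04384
OR = 0.02459 / 0.04384 = 0.56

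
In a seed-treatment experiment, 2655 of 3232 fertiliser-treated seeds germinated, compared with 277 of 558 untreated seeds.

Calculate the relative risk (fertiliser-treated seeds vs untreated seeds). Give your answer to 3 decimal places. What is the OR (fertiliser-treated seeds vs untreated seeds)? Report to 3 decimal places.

RR = 1.655; OR = 4.668

risk, fertiliser-treated seeds = 2655/3232 = 0.8215
risk, untreated seeds = 277/558 = 0.4964
RR = 0.8215 / 0.4964 = 1.655
OR = (2655 × 281) / (577 × 277) = 746055/159829 ≈ 4.668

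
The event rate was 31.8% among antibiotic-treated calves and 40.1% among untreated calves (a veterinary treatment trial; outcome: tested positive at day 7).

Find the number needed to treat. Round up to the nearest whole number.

absolute risk difference = 0.083000
1 / 0.083000 = 12.048 → round up → 13

NNT: 13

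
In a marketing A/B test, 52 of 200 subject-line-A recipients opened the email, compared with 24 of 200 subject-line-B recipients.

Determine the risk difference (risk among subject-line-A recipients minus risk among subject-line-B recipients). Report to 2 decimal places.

risk, subject-line-A recipients = 52/200 = 0.2600
risk, subject-line-B recipients = 24/200 = 0.1200
risk difference = 0.2600 − 0.1200 = 0.14

RD ≈ 0.14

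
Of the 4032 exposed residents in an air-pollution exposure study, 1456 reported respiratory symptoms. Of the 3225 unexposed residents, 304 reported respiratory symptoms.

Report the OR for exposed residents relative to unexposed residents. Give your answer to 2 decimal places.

OR = (1456 × 2921) / (2576 × 304) = 4252976/783104 ≈ 5.43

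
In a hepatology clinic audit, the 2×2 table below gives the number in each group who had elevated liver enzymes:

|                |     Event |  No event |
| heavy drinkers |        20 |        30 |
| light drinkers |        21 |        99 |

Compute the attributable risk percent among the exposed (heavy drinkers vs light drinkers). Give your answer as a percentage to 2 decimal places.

risk, heavy drinkers = 20/50 = 0.4000
risk, light drinkers = 21/120 = 0.1750
AR% = (0.4000 − 0.1750) / 0.4000 = 0.5625 → 56.25%

AR% = 56.25%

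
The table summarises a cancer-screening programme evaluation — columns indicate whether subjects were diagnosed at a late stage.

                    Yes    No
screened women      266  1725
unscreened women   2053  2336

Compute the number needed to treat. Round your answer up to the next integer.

3

risk, screened women = 266/1991 = 0.133601
risk, unscreened women = 2053/4389 = 0.467760
absolute risk difference = 0.334159
1 / 0.334159 = 2.993 → round up → 3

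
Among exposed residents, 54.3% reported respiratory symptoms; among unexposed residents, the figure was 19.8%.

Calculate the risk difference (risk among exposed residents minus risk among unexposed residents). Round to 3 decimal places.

risk difference = 0.5430 − 0.1980 = 0.345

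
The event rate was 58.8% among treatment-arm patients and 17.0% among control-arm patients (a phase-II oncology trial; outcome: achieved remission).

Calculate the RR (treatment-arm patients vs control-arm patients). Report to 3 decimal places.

RR = 0.5880 / 0.1700 = 3.459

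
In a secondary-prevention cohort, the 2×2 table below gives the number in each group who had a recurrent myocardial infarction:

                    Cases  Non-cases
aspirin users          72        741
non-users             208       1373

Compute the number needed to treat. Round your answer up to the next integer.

24

risk, aspirin users = 72/813 = 0.088561
risk, non-users = 208/1581 = 0.131562
absolute risk difference = 0.043001
1 / 0.043001 = 23.255 → round up → 24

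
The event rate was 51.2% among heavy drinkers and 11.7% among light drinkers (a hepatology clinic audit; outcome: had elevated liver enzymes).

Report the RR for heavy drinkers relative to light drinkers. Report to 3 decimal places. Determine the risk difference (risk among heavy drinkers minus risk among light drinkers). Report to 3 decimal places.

RR = 4.376; RD = 0.395

RR = 0.5120 / 0.1170 = 4.376
risk difference = 0.5120 − 0.1170 = 0.395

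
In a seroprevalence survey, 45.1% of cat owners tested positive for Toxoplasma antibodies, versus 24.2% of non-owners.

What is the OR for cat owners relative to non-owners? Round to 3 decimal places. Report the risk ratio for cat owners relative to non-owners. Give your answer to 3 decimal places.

OR = 2.573; RR = 1.864

odds, cat owners = 0.4510/0.5490 = 0.8215
odds, non-owners = 0.2420/0.7580 = 0.3193
OR = 0.8215 / 0.3193 = 2.573
RR = 0.4510 / 0.2420 = 1.864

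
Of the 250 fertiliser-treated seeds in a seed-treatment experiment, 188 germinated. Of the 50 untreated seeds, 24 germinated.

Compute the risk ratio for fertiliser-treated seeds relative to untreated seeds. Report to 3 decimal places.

RR: 1.567

risk, fertiliser-treated seeds = 188/250 = 0.7520
risk, untreated seeds = 24/50 = 0.4800
RR = 0.7520 / 0.4800 = 1.567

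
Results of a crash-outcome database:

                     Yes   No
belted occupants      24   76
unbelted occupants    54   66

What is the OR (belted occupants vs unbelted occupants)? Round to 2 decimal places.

OR = (24 × 66) / (76 × 54) = 1584/4104 ≈ 0.39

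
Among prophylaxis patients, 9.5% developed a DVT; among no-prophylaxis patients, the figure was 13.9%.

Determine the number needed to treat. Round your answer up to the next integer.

23

absolute risk difference = 0.044000
1 / 0.044000 = 22.727 → round up → 23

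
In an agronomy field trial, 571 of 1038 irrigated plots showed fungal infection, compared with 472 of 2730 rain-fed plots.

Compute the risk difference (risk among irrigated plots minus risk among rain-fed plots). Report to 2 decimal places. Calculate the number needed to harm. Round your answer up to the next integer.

RD = 0.38; NNH = 3

risk, irrigated plots = 571/1038 = 0.5501
risk, rain-fed plots = 472/2730 = 0.1729
risk difference = 0.5501 − 0.1729 = 0.38
absolute risk difference = 0.377203
1 / 0.377203 = 2.651 → round up → 3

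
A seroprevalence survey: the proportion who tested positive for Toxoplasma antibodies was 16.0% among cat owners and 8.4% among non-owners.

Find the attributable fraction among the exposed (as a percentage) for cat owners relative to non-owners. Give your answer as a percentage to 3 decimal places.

AR% = (0.1600 − 0.0840) / 0.1600 = 0.4750 → 47.500%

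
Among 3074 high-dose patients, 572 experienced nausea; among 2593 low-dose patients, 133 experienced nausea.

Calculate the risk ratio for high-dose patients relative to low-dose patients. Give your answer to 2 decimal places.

risk, high-dose patients = 572/3074 = 0.1861
risk, low-dose patients = 133/2593 = 0.0513
RR = 0.1861 / 0.0513 = 3.63

3.63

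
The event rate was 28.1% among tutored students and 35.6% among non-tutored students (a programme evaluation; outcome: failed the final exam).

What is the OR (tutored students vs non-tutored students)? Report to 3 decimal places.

odds, tutored students = 0.2810/0.7190 = 0.3908
odds, non-tutored students = 0.3560/0.6440 = 0.5528
OR = 0.3908 / 0.5528 = 0.707

OR: 0.707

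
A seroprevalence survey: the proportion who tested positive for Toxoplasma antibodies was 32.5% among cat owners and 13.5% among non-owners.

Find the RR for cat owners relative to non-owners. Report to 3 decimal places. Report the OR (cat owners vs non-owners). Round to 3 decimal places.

RR = 2.407; OR = 3.085

RR = 0.3250 / 0.1350 = 2.407
odds, cat owners = 0.3250/0.6750 = 0.4815
odds, non-owners = 0.1350/0.8650 = 0.1561
OR = 0.4815 / 0.1561 = 3.085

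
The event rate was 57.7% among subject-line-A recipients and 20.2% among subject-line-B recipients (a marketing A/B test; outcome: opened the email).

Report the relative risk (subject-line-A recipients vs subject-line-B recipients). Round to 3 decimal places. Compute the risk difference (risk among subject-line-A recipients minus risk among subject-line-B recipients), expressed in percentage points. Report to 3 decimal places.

RR = 2.856; RD = 37.500

RR = 0.5770 / 0.2020 = 2.856
risk difference = 0.5770 − 0.2020 = 0.3750 → 37.500 percentage points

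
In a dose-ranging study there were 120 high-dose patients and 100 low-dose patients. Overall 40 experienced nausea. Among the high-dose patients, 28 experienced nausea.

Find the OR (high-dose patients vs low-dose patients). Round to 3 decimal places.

high-dose patients without the outcome: 120 − 28 = 92
low-dose patients with the outcome: 40 − 28 = 12
low-dose patients without the outcome: 100 − 12 = 88
OR = (28 × 88) / (92 × 12) = 2464/1104 ≈ 2.232

OR = 2.232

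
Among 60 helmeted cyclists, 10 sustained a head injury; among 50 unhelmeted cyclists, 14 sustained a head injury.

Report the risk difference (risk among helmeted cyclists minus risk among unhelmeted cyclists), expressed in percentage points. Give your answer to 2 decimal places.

RD: -11.33

risk, helmeted cyclists = 10/60 = 0.1667
risk, unhelmeted cyclists = 14/50 = 0.2800
risk difference = 0.1667 − 0.2800 = -0.1133 → -11.33 percentage points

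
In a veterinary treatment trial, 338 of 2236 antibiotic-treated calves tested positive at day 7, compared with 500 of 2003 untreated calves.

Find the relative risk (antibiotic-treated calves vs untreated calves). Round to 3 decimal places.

0.606

risk, antibiotic-treated calves = 338/2236 = 0.1512
risk, untreated calves = 500/2003 = 0.2496
RR = 0.1512 / 0.2496 = 0.606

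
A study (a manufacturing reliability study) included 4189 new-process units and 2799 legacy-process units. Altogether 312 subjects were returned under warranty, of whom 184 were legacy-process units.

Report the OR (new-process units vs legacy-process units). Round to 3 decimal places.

0.448

new-process units with the outcome: 312 − 184 = 128
new-process units without the outcome: 4189 − 128 = 4061
legacy-process units without the outcome: 2799 − 184 = 2615
OR = (128 × 2615) / (4061 × 184) = 334720/747224 ≈ 0.448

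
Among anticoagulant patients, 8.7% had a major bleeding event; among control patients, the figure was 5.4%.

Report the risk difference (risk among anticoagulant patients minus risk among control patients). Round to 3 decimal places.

risk difference = 0.0870 − 0.0540 = 0.033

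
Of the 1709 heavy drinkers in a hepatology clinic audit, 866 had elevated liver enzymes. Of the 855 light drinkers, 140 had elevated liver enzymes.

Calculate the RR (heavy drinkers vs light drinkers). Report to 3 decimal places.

risk, heavy drinkers = 866/1709 = 0.5067
risk, light drinkers = 140/855 = 0.1637
RR = 0.5067 / 0.1637 = 3.095

3.095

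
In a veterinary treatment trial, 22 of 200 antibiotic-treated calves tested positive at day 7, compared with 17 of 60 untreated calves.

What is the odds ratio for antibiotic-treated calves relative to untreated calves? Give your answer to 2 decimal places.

OR ≈ 0.31

odds, antibiotic-treated calves = 22/178 = 0.1236
odds, untreated calves = 17/43 = 0.3953
OR = 0.1236 / 0.3953 = 0.31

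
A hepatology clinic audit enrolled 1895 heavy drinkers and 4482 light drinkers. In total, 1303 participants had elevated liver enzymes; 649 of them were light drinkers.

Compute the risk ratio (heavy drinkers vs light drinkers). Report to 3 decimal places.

heavy drinkers with the outcome: 1303 − 649 = 654
heavy drinkers without the outcome: 1895 − 654 = 1241
light drinkers without the outcome: 4482 − 649 = 3833
risk, heavy drinkers = 654/1895 = 0.3451
risk, light drinkers = 649/4482 = 0.1448
RR = 0.3451 / 0.1448 = 2.383

RR = 2.383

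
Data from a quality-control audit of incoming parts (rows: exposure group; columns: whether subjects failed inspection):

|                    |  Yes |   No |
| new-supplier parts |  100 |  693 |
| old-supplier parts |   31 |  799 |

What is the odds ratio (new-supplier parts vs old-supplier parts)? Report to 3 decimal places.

OR = (100 × 799) / (693 × 31) = 79900/21483 ≈ 3.719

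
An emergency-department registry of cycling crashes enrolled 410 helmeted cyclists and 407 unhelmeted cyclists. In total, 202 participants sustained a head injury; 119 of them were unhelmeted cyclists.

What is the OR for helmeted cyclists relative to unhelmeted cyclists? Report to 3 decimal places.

OR ≈ 0.614

helmeted cyclists with the outcome: 202 − 119 = 83
helmeted cyclists without the outcome: 410 − 83 = 327
unhelmeted cyclists without the outcome: 407 − 119 = 288
OR = (83 × 288) / (327 × 119) = 23904/38913 ≈ 0.614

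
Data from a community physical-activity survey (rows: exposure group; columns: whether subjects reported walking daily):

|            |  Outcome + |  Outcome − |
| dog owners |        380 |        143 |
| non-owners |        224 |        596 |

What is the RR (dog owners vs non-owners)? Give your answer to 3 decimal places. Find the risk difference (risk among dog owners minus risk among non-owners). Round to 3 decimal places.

risk, dog owners = 380/523 = 0.7266
risk, non-owners = 224/820 = 0.2732
RR = 0.7266 / 0.2732 = 2.660
risk difference = 0.7266 − 0.2732 = 0.453

RR = 2.660; RD = 0.453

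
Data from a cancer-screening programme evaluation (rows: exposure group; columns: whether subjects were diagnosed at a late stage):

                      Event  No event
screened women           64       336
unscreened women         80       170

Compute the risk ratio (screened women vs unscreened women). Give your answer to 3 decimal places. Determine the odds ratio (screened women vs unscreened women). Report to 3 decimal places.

risk, screened women = 64/400 = 0.1600
risk, unscreened women = 80/250 = 0.3200
RR = 0.1600 / 0.3200 = 0.500
odds, screened women = 64/336 = 0.1905
odds, unscreened women = 80/170 = 0.4706
OR = 0.1905 / 0.4706 = 0.405

RR = 0.500; OR = 0.405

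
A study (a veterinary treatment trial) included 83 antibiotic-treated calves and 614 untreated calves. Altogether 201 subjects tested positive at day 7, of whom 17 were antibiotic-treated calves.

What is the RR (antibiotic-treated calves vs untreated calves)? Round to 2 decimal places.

RR: 0.68

antibiotic-treated calves without the outcome: 83 − 17 = 66
untreated calves with the outcome: 201 − 17 = 184
untreated calves without the outcome: 614 − 184 = 430
risk, antibiotic-treated calves = 17/83 = 0.2048
risk, untreated calves = 184/614 = 0.2997
RR = 0.2048 / 0.2997 = 0.68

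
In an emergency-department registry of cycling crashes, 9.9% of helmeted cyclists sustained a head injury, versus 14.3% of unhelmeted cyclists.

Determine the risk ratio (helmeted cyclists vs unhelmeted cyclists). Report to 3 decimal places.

RR = 0.0990 / 0.1430 = 0.692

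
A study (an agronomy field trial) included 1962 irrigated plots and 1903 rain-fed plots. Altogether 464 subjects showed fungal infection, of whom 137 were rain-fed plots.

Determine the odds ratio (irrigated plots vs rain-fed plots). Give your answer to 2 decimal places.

irrigated plots with the outcome: 464 − 137 = 327
irrigated plots without the outcome: 1962 − 327 = 1635
rain-fed plots without the outcome: 1903 − 137 = 1766
OR = (327 × 1766) / (1635 × 137) = 577482/223995 ≈ 2.58

OR ≈ 2.58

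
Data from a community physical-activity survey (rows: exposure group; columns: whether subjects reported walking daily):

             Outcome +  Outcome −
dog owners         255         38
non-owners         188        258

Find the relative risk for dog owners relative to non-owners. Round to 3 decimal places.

risk, dog owners = 255/293 = 0.8703
risk, non-owners = 188/446 = 0.4215
RR = 0.8703 / 0.4215 = 2.065

2.065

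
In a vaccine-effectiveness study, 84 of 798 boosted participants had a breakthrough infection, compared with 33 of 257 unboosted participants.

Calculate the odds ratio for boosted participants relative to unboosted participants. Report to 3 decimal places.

OR = (84 × 224) / (714 × 33) = 18816/23562 ≈ 0.799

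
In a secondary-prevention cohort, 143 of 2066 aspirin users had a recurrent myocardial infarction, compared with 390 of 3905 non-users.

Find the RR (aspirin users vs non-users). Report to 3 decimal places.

RR = 0.693

risk, aspirin users = 143/2066 = 0.0692
risk, non-users = 390/3905 = 0.0999
RR = 0.0692 / 0.0999 = 0.693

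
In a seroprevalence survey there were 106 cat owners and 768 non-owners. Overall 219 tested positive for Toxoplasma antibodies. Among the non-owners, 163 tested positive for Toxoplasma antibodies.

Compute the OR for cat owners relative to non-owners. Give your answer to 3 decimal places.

cat owners with the outcome: 219 − 163 = 56
cat owners without the outcome: 106 − 56 = 50
non-owners without the outcome: 768 − 163 = 605
OR = (56 × 605) / (50 × 163) = 33880/8150 ≈ 4.157

4.157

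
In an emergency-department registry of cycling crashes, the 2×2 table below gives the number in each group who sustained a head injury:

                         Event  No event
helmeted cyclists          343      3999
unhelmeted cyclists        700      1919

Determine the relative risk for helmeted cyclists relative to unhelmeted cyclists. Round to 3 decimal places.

risk, helmeted cyclists = 343/4342 = 0.0790
risk, unhelmeted cyclists = 700/2619 = 0.2673
RR = 0.0790 / 0.2673 = 0.296

RR: 0.296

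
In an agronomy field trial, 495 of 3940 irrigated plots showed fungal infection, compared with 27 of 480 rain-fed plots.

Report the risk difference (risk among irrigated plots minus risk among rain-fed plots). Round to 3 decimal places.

RD = 0.069

risk, irrigated plots = 495/3940 = 0.1256
risk, rain-fed plots = 27/480 = 0.0563
risk difference = 0.1256 − 0.0563 = 0.069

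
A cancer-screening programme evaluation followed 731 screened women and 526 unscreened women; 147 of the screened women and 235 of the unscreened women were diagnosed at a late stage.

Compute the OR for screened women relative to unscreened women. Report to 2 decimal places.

OR = (147 × 291) / (584 × 235) = 42777/137240 ≈ 0.31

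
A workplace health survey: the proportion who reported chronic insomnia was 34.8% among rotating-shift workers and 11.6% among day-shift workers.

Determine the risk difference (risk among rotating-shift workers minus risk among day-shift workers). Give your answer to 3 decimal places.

risk difference = 0.3480 − 0.1160 = 0.232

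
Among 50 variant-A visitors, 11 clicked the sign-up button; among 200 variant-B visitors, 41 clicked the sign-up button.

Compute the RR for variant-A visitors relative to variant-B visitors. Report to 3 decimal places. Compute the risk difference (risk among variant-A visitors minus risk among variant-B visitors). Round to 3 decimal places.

RR = 1.073; RD = 0.015

risk, variant-A visitors = 11/50 = 0.2200
risk, variant-B visitors = 41/200 = 0.2050
RR = 0.2200 / 0.2050 = 1.073
risk difference = 0.2200 − 0.2050 = 0.015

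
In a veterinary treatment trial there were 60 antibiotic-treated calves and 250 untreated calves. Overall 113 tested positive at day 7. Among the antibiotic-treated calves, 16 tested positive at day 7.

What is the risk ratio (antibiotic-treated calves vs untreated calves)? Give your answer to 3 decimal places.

RR: 0.687

antibiotic-treated calves without the outcome: 60 − 16 = 44
untreated calves with the outcome: 113 − 16 = 97
untreated calves without the outcome: 250 − 97 = 153
risk, antibiotic-treated calves = 16/60 = 0.2667
risk, untreated calves = 97/250 = 0.3880
RR = 0.2667 / 0.3880 = 0.687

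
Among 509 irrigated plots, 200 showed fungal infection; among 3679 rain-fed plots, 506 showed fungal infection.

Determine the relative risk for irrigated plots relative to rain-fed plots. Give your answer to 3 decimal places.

2.857

risk, irrigated plots = 200/509 = 0.3929
risk, rain-fed plots = 506/3679 = 0.1375
RR = 0.3929 / 0.1375 = 2.857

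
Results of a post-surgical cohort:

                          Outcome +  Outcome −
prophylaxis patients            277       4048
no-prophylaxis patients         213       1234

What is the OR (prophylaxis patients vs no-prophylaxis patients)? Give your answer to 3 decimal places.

OR = (277 × 1234) / (4048 × 213) = 341818/862224 ≈ 0.396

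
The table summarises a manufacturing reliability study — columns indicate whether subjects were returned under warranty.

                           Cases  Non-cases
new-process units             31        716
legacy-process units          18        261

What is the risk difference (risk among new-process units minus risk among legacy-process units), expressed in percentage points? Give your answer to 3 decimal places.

RD = -2.302

risk, new-process units = 31/747 = 0.04150
risk, legacy-process units = 18/279 = 0.06452
risk difference = 0.04150 − 0.06452 = -0.02302 → -2.302 percentage points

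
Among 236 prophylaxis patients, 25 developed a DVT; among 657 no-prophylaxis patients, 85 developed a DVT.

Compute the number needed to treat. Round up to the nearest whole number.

risk, prophylaxis patients = 25/236 = 0.105932
risk, no-prophylaxis patients = 85/657 = 0.129376
absolute risk difference = 0.023444
1 / 0.023444 = 42.655 → round up → 43

NNT ≈ 43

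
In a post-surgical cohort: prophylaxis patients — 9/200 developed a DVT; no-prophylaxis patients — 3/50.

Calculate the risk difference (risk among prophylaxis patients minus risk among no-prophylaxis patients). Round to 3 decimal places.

risk, prophylaxis patients = 9/200 = 0.04500
risk, no-prophylaxis patients = 3/50 = 0.06000
risk difference = 0.04500 − 0.06000 = -0.015

-0.015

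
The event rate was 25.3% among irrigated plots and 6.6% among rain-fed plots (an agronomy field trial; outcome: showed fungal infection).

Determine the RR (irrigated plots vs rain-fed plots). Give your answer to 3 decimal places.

RR = 0.2530 / 0.0660 = 3.833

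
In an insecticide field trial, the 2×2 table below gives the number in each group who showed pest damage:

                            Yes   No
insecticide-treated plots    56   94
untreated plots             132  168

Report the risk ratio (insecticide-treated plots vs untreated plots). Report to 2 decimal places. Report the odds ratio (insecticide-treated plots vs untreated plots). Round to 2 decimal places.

RR = 0.85; OR = 0.76

risk, insecticide-treated plots = 56/150 = 0.3733
risk, untreated plots = 132/300 = 0.4400
RR = 0.3733 / 0.4400 = 0.85
OR = (56 × 168) / (94 × 132) = 9408/12408 ≈ 0.76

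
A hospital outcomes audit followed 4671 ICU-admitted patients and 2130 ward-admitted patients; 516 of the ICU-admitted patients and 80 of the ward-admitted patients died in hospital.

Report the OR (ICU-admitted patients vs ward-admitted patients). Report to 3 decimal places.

OR = (516 × 2050) / (4155 × 80) = 1057800/332400 ≈ 3.182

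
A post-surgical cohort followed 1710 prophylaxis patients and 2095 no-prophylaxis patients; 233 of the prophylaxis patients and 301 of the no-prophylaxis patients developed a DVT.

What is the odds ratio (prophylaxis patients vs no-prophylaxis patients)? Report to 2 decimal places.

odds, prophylaxis patients = 233/1477 = 0.1578
odds, no-prophylaxis patients = 301/1794 = 0.1678
OR = 0.1578 / 0.1678 = 0.94

OR: 0.94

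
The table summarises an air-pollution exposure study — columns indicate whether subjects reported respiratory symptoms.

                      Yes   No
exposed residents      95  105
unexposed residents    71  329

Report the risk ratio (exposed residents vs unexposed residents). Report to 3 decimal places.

risk, exposed residents = 95/200 = 0.4750
risk, unexposed residents = 71/400 = 0.1775
RR = 0.4750 / 0.1775 = 2.676

RR ≈ 2.676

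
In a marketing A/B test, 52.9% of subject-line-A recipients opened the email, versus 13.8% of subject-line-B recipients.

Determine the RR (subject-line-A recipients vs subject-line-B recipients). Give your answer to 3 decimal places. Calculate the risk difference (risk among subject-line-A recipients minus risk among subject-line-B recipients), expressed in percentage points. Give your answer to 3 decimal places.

RR = 3.833; RD = 39.100

RR = 0.5290 / 0.1380 = 3.833
risk difference = 0.5290 − 0.1380 = 0.3910 → 39.100 percentage points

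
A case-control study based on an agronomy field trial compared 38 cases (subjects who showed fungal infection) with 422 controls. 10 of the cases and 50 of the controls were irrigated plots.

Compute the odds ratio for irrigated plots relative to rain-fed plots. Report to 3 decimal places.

OR = (10 × 372) / (50 × 28) = 3720/1400 ≈ 2.657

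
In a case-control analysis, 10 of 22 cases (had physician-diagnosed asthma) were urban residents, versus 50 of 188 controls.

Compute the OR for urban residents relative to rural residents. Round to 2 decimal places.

OR = (10 × 138) / (50 × 12) = 1380/600 ≈ 2.30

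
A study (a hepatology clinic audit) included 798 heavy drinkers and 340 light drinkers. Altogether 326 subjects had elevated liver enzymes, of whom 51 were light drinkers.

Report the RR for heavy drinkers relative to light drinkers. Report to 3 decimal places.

heavy drinkers with the outcome: 326 − 51 = 275
heavy drinkers without the outcome: 798 − 275 = 523
light drinkers without the outcome: 340 − 51 = 289
risk, heavy drinkers = 275/798 = 0.3446
risk, light drinkers = 51/340 = 0.1500
RR = 0.3446 / 0.1500 = 2.297

RR ≈ 2.297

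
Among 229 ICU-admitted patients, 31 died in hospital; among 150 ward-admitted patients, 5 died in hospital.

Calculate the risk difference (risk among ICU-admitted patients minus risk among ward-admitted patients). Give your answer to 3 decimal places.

risk, ICU-admitted patients = 31/229 = 0.13537
risk, ward-admitted patients = 5/150 = 0.03333
risk difference = 0.13537 − 0.03333 = 0.102

RD ≈ 0.102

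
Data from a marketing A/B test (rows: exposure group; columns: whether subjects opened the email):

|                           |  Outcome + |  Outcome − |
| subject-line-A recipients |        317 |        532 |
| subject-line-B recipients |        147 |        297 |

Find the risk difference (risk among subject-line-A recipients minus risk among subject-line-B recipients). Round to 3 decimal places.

risk, subject-line-A recipients = 317/849 = 0.3734
risk, subject-line-B recipients = 147/444 = 0.3311
risk difference = 0.3734 − 0.3311 = 0.042

RD ≈ 0.042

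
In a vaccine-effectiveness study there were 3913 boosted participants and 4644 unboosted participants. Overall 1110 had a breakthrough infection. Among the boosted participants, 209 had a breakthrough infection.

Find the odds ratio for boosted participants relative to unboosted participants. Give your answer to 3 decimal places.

OR: 0.234

boosted participants without the outcome: 3913 − 209 = 3704
unboosted participants with the outcome: 1110 − 209 = 901
unboosted participants without the outcome: 4644 − 901 = 3743
OR = (209 × 3743) / (3704 × 901) = 782287/3337304 ≈ 0.234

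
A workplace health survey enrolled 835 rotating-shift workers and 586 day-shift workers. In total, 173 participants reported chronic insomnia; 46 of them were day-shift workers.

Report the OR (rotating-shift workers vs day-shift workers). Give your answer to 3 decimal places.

rotating-shift workers with the outcome: 173 − 46 = 127
rotating-shift workers without the outcome: 835 − 127 = 708
day-shift workers without the outcome: 586 − 46 = 540
odds, rotating-shift workers = 127/708 = 0.1794
odds, day-shift workers = 46/540 = 0.0852
OR = 0.1794 / 0.0852 = 2.106

OR: 2.106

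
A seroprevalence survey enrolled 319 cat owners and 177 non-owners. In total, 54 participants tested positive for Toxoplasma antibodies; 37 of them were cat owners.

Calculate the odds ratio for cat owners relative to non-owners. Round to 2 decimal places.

OR = 1.23

cat owners without the outcome: 319 − 37 = 282
non-owners with the outcome: 54 − 37 = 17
non-owners without the outcome: 177 − 17 = 160
OR = (37 × 160) / (282 × 17) = 5920/4794 ≈ 1.23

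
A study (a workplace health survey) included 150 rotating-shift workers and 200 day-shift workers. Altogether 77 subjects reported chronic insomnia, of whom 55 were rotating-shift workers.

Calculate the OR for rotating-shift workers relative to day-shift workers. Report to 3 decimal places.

OR = 4.684

rotating-shift workers without the outcome: 150 − 55 = 95
day-shift workers with the outcome: 77 − 55 = 22
day-shift workers without the outcome: 200 − 22 = 178
odds, rotating-shift workers = 55/95 = 0.5789
odds, day-shift workers = 22/178 = 0.1236
OR = 0.5789 / 0.1236 = 4.684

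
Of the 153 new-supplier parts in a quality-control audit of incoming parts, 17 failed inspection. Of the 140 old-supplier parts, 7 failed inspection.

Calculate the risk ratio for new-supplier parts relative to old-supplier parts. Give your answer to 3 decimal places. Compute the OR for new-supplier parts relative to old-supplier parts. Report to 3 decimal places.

RR = 2.222; OR = 2.375

risk, new-supplier parts = 17/153 = 0.1111
risk, old-supplier parts = 7/140 = 0.0500
RR = 0.1111 / 0.0500 = 2.222
OR = (17 × 133) / (136 × 7) = 2261/952 ≈ 2.375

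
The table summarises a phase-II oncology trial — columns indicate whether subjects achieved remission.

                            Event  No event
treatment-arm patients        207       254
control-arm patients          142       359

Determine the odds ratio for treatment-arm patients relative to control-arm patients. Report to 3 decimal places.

OR = (207 × 359) / (254 × 142) = 74313/36068 ≈ 2.060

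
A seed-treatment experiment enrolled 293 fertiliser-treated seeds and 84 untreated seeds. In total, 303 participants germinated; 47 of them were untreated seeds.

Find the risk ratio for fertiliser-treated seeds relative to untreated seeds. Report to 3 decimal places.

RR: 1.562

fertiliser-treated seeds with the outcome: 303 − 47 = 256
fertiliser-treated seeds without the outcome: 293 − 256 = 37
untreated seeds without the outcome: 84 − 47 = 37
risk, fertiliser-treated seeds = 256/293 = 0.8737
risk, untreated seeds = 47/84 = 0.5595
RR = 0.8737 / 0.5595 = 1.562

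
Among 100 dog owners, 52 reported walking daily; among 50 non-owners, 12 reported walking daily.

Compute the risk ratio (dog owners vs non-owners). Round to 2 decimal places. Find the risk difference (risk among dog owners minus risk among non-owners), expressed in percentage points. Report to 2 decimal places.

risk, dog owners = 52/100 = 0.5200
risk, non-owners = 12/50 = 0.2400
RR = 0.5200 / 0.2400 = 2.17
risk difference = 0.5200 − 0.2400 = 0.2800 → 28.00 percentage points

RR = 2.17; RD = 28.00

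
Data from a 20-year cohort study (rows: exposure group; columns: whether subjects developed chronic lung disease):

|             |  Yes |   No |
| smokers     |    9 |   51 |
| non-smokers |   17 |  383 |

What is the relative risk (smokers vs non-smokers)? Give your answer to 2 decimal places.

RR: 3.53

risk, smokers = 9/60 = 0.15000
risk, non-smokers = 17/400 = 0.04250
RR = 0.15000 / 0.04250 = 3.53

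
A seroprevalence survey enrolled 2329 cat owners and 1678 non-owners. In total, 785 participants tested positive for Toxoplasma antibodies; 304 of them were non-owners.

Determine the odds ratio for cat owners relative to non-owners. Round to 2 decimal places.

cat owners with the outcome: 785 − 304 = 481
cat owners without the outcome: 2329 − 481 = 1848
non-owners without the outcome: 1678 − 304 = 1374
odds, cat owners = 481/1848 = 0.2603
odds, non-owners = 304/1374 = 0.2213
OR = 0.2603 / 0.2213 = 1.18

1.18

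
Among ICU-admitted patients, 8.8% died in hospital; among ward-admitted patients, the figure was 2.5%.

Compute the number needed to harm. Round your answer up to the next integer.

16

absolute risk difference = 0.063000
1 / 0.063000 = 15.873 → round up → 16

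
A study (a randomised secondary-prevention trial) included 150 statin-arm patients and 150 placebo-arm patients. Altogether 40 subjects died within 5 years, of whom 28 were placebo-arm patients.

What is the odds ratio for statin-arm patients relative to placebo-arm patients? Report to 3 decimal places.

statin-arm patients with the outcome: 40 − 28 = 12
statin-arm patients without the outcome: 150 − 12 = 138
placebo-arm patients without the outcome: 150 − 28 = 122
OR = (12 × 122) / (138 × 28) = 1464/3864 ≈ 0.379

0.379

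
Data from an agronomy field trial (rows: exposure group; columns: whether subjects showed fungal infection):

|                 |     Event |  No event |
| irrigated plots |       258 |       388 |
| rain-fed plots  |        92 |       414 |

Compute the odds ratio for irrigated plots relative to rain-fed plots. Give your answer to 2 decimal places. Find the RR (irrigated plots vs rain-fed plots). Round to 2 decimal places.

OR = (258 × 414) / (388 × 92) = 106812/35696 ≈ 2.99
risk, irrigated plots = 258/646 = 0.3994
risk, rain-fed plots = 92/506 = 0.1818
RR = 0.3994 / 0.1818 = 2.20

OR = 2.99; RR = 2.20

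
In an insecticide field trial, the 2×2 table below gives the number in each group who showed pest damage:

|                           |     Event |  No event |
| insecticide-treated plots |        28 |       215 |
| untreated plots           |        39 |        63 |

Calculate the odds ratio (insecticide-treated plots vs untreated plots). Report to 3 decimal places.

OR = (28 × 63) / (215 × 39) = 1764/8385 ≈ 0.210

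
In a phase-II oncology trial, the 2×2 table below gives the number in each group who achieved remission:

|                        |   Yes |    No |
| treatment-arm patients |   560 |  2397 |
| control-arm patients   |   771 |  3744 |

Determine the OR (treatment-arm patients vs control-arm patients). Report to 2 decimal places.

OR = (560 × 3744) / (2397 × 771) = 2096640/1848087 ≈ 1.13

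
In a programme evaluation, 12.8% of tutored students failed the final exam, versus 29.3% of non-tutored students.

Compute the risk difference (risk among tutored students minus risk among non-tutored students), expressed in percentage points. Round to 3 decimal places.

risk difference = 0.1280 − 0.2930 = -0.1650 → -16.500 percentage points

RD = -16.500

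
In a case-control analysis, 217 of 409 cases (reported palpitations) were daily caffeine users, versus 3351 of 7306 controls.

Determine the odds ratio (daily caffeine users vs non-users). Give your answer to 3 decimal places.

1.334

odds, daily caffeine users = 217/3351 = 0.06476
odds, non-users = 192/3955 = 0.04855
OR = 0.06476 / 0.04855 = 1.334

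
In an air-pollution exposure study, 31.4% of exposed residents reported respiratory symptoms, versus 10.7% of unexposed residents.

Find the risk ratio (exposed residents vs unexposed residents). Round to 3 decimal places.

RR = 0.3140 / 0.1070 = 2.935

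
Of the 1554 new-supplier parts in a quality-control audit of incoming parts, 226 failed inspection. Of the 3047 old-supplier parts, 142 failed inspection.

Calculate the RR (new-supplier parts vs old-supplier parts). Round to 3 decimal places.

risk, new-supplier parts = 226/1554 = 0.14543
risk, old-supplier parts = 142/3047 = 0.04660
RR = 0.14543 / 0.04660 = 3.121

RR: 3.121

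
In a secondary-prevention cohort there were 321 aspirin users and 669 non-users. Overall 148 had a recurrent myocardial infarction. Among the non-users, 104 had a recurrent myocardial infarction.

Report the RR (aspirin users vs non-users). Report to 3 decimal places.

0.882

aspirin users with the outcome: 148 − 104 = 44
aspirin users without the outcome: 321 − 44 = 277
non-users without the outcome: 669 − 104 = 565
risk, aspirin users = 44/321 = 0.1371
risk, non-users = 104/669 = 0.1555
RR = 0.1371 / 0.1555 = 0.882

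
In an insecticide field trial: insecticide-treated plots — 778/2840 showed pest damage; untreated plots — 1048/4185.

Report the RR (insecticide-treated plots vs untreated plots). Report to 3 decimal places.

RR: 1.094

risk, insecticide-treated plots = 778/2840 = 0.2739
risk, untreated plots = 1048/4185 = 0.2504
RR = 0.2739 / 0.2504 = 1.094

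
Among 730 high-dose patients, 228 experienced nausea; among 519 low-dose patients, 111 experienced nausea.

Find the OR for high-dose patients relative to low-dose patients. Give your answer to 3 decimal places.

odds, high-dose patients = 228/502 = 0.4542
odds, low-dose patients = 111/408 = 0.2721
OR = 0.4542 / 0.2721 = 1.669

1.669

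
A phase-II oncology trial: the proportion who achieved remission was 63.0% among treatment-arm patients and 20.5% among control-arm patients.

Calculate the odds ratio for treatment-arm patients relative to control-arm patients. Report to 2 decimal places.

odds, treatment-arm patients = 0.6300/0.3700 = 1.7027
odds, control-arm patients = 0.2050/0.7950 = 0.2579
OR = 1.7027 / 0.2579 = 6.60

6.60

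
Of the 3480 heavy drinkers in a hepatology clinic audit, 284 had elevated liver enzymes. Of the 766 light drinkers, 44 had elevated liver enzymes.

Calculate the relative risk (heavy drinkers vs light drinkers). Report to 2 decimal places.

risk, heavy drinkers = 284/3480 = 0.0816
risk, light drinkers = 44/766 = 0.0574
RR = 0.0816 / 0.0574 = 1.42

RR: 1.42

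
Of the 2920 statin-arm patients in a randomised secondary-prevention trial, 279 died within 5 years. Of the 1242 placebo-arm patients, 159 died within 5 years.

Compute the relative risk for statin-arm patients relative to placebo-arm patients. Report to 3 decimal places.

RR: 0.746

risk, statin-arm patients = 279/2920 = 0.0955
risk, placebo-arm patients = 159/1242 = 0.1280
RR = 0.0955 / 0.1280 = 0.746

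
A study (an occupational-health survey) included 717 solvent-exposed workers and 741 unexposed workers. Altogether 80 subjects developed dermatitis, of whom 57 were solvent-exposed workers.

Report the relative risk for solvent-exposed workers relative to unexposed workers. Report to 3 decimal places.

2.561

solvent-exposed workers without the outcome: 717 − 57 = 660
unexposed workers with the outcome: 80 − 57 = 23
unexposed workers without the outcome: 741 − 23 = 718
risk, solvent-exposed workers = 57/717 = 0.07950
risk, unexposed workers = 23/741 = 0.03104
RR = 0.07950 / 0.03104 = 2.561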